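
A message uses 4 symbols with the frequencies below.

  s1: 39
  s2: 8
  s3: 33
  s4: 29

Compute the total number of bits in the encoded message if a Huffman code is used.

216

Greedily combine the two least-frequent nodes:
s2(8) + s4(29) → 37
s3(33) + 37 → 70
s1(39) + 70 → 109
Total encoded bits = sum of merged weights = 37 + 70 + 109 = 216.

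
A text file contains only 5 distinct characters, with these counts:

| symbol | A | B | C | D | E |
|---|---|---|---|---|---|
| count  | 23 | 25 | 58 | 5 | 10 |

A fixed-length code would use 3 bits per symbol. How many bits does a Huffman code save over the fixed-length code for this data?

Fixed-length: 3 bits × 121 symbols = 363 bits.
Huffman merges:
combine D(5), E(10) → 15
combine 15, A(23) → 38
combine B(25), 38 → 63
combine C(58), 63 → 121
Huffman total = 15 + 38 + 63 + 121 = 237 bits.
Saving = 363 − 237 = 126 bits.

126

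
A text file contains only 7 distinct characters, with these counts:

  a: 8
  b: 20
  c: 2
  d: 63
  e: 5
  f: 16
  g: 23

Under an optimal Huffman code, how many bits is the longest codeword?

Merge the two lowest-weight nodes at each step:
c(2) + e(5) → 7
7 + a(8) → 15
15 + f(16) → 31
b(20) + g(23) → 43
31 + 43 → 74
d(63) + 74 → 137
The first pair merged (c, e) ends up deepest, at depth 5.

5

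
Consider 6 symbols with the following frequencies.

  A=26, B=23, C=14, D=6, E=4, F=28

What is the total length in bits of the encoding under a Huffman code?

236

Merge the two smallest weights repeatedly:
E(4) + D(6) → 10
10 + C(14) → 24
B(23) + 24 → 47
A(26) + F(28) → 54
47 + 54 → 101
Each symbol's bit-cost is frequency × depth; summing gives 236 bits (equivalently 10 + 24 + 47 + 54 + 101).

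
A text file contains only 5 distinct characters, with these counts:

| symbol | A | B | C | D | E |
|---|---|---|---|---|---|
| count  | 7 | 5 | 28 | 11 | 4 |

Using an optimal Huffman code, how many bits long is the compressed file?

107

Merge the two smallest weights repeatedly:
E(4) + B(5) → 9
A(7) + 9 → 16
D(11) + 16 → 27
27 + C(28) → 55
Each symbol's bit-cost is frequency × depth; summing gives 107 bits (equivalently 9 + 16 + 27 + 55).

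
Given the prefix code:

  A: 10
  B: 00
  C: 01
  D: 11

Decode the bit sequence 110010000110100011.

Read left to right; each codeword is recognised as soon as it completes (prefix code):
  11→D | 00→B | 10→A | 00→B | 01→C | 10→A | 10→A | 00→B | 11→D
Decoded message: DBABCAABD

DBABCAABD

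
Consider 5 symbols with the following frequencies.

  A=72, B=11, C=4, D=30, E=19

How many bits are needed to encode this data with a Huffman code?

249

Merge the two smallest weights repeatedly:
combine C(4), B(11) → 15
combine 15, E(19) → 34
combine D(30), 34 → 64
combine 64, A(72) → 136
Total encoded bits = sum of merged weights = 15 + 34 + 64 + 136 = 249.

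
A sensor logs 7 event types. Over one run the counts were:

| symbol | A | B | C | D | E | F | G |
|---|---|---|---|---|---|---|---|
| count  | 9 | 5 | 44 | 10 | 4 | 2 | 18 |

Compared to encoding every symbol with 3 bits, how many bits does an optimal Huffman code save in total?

Fixed-length: 3 bits × 92 symbols = 276 bits.
Huffman merges:
combine F(2), E(4) → 6
combine B(5), 6 → 11
combine A(9), D(10) → 19
combine 11, G(18) → 29
combine 19, 29 → 48
combine C(44), 48 → 92
Huffman total = 6 + 11 + 19 + 29 + 48 + 92 = 205 bits.
Saving = 276 − 205 = 71 bits.

71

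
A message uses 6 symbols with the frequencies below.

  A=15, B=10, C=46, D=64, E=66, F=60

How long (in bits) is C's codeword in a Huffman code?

3

Build the tree from the bottom:
merge B(10) and A(15): 25
merge 25 and C(46): 71
merge F(60) and D(64): 124
merge E(66) and 71: 137
merge 124 and 137: 261
C sits 3 levels below the root, so its codeword is 3 bits.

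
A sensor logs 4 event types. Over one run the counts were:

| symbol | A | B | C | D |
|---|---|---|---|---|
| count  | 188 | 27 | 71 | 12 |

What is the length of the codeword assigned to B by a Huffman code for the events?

Huffman merges, smallest pair first:
D(12) + B(27) → 39
39 + C(71) → 110
110 + A(188) → 298
B's leaf is at depth 3, giving a 3-bit codeword.

3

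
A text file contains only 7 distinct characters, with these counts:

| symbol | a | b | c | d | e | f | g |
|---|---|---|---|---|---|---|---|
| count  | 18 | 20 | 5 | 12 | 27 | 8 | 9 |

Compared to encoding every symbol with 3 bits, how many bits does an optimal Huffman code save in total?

Fixed-length: 3 bits × 99 symbols = 297 bits.
Huffman merges:
combine c(5), f(8) → 13
combine g(9), d(12) → 21
combine 13, a(18) → 31
combine b(20), 21 → 41
combine e(27), 31 → 58
combine 41, 58 → 99
Huffman total = 13 + 21 + 31 + 41 + 58 + 99 = 263 bits.
Saving = 297 − 263 = 34 bits.

34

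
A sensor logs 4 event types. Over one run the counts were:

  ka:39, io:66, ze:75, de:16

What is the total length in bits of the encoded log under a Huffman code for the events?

372

Merge the two smallest weights repeatedly:
de(16) + ka(39) → 55
55 + io(66) → 121
ze(75) + 121 → 196
Total encoded bits = sum of merged weights = 55 + 121 + 196 = 372.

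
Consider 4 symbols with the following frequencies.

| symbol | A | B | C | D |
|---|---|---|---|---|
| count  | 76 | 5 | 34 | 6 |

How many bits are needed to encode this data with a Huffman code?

177

Build the Huffman tree bottom-up:
B(5) + D(6) → 11
11 + C(34) → 45
45 + A(76) → 121
The encoded length is the sum of every internal node's weight: 11 + 45 + 121 = 177 bits.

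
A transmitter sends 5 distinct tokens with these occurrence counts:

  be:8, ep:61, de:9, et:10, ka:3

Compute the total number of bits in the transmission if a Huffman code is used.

151

Build the Huffman tree bottom-up:
combine ka(3), be(8) → 11
combine de(9), et(10) → 19
combine 11, 19 → 30
combine 30, ep(61) → 91
Total encoded bits = sum of merged weights = 11 + 19 + 30 + 91 = 151.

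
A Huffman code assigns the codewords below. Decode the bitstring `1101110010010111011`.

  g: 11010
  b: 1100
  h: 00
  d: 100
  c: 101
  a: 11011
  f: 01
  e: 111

Read left to right; each codeword is recognised as soon as it completes (prefix code):
  11011→a | 100→d | 100→d | 101→c | 11011→a
Decoded message: addca

addca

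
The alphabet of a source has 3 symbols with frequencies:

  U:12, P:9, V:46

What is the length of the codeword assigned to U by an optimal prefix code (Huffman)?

Repeatedly merge the two smallest:
combine P(9), U(12) → 21
combine 21, V(46) → 67
U's leaf is at depth 2, giving a 2-bit codeword.

2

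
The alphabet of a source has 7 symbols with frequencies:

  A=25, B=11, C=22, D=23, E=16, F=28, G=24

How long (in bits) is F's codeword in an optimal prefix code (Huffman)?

Build the tree from the bottom:
B(11) + E(16) → 27
C(22) + D(23) → 45
G(24) + A(25) → 49
27 + F(28) → 55
45 + 49 → 94
55 + 94 → 149
F's leaf is at depth 2, giving a 2-bit codeword.

2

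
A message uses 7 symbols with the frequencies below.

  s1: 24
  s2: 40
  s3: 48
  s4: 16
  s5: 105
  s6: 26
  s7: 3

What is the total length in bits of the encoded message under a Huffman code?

Merge the two smallest weights repeatedly:
merge s7(3) and s4(16): 19
merge 19 and s1(24): 43
merge s6(26) and s2(40): 66
merge 43 and s3(48): 91
merge 66 and 91: 157
merge s5(105) and 157: 262
Each symbol's bit-cost is frequency × depth; summing gives 638 bits (equivalently 19 + 43 + 66 + 91 + 157 + 262).

638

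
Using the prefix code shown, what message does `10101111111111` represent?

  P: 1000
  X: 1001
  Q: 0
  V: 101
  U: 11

Read left to right; each codeword is recognised as soon as it completes (prefix code):
  101→V | 0→Q | 11→U | 11→U | 11→U | 11→U | 11→U
Decoded message: VQUUUUU

VQUUUUU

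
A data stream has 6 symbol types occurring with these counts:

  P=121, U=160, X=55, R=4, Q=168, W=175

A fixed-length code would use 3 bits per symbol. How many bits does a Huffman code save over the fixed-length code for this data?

Fixed-length: 3 bits × 683 symbols = 2049 bits.
Huffman merges:
R(4) + X(55) → 59
59 + P(121) → 180
U(160) + Q(168) → 328
W(175) + 180 → 355
328 + 355 → 683
Huffman total = 59 + 180 + 328 + 355 + 683 = 1605 bits.
Saving = 2049 − 1605 = 444 bits.

444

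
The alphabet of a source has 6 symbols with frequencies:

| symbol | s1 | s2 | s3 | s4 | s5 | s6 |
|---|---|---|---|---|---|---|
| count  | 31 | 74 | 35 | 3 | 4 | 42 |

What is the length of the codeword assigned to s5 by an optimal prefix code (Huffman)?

5

Build the tree from the bottom:
combine s4(3), s5(4) → 7
combine 7, s1(31) → 38
combine s3(35), 38 → 73
combine s6(42), 73 → 115
combine s2(74), 115 → 189
s5's leaf is at depth 5, giving a 5-bit codeword.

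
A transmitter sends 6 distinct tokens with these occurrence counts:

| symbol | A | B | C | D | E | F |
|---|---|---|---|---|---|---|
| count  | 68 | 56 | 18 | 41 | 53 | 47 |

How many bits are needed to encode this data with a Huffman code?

Merge the two smallest weights repeatedly:
C(18) + D(41) → 59
F(47) + E(53) → 100
B(56) + 59 → 115
A(68) + 100 → 168
115 + 168 → 283
Each symbol's bit-cost is frequency × depth; summing gives 725 bits (equivalently 59 + 100 + 115 + 168 + 283).

725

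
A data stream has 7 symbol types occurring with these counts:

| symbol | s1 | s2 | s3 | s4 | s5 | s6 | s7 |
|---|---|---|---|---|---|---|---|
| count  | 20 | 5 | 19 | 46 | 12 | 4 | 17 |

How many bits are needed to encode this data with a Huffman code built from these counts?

Build the Huffman tree bottom-up:
combine s6(4), s2(5) → 9
combine 9, s5(12) → 21
combine s7(17), s3(19) → 36
combine s1(20), 21 → 41
combine 36, 41 → 77
combine s4(46), 77 → 123
Each symbol's bit-cost is frequency × depth; summing gives 307 bits (equivalently 9 + 21 + 36 + 41 + 77 + 123).

307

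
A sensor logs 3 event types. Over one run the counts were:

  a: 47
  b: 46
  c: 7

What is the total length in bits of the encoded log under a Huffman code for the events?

153

Merge the two smallest weights repeatedly:
combine c(7), b(46) → 53
combine a(47), 53 → 100
Total encoded bits = sum of merged weights = 53 + 100 = 153.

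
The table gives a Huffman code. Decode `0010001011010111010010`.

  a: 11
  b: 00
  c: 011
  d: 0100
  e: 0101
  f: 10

bfbfaeadf

Read left to right; each codeword is recognised as soon as it completes (prefix code):
  00→b | 10→f | 00→b | 10→f | 11→a | 0101→e | 11→a | 0100→d | 10→f
Decoded message: bfbfaeadf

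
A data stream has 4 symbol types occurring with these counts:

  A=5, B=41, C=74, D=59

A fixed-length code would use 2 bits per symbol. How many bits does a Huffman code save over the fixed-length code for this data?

28

Fixed-length: 2 bits × 179 symbols = 358 bits.
Huffman merges:
A(5) + B(41) → 46
46 + D(59) → 105
C(74) + 105 → 179
Huffman total = 46 + 105 + 179 = 330 bits.
Saving = 358 − 330 = 28 bits.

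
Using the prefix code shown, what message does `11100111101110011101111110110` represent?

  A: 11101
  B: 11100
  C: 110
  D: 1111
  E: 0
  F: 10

Read left to right; each codeword is recognised as soon as it completes (prefix code):
  11100→B | 1111→D | 0→E | 11100→B | 11101→A | 1111→D | 10→F | 110→C
Decoded message: BDEBADFC

BDEBADFC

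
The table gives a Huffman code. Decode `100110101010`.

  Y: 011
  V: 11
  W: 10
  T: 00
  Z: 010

WYZWW

Read left to right; each codeword is recognised as soon as it completes (prefix code):
  10→W | 011→Y | 010→Z | 10→W | 10→W
Decoded message: WYZWW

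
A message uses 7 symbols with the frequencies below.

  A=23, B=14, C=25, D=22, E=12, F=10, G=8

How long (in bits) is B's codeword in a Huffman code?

3

Build the tree from the bottom:
merge G(8) and F(10): 18
merge E(12) and B(14): 26
merge 18 and D(22): 40
merge A(23) and C(25): 48
merge 26 and 40: 66
merge 48 and 66: 114
B sits 3 levels below the root, so its codeword is 3 bits.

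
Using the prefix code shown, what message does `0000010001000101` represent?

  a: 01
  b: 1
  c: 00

ccacacaa

Read left to right; each codeword is recognised as soon as it completes (prefix code):
  00→c | 00→c | 01→a | 00→c | 01→a | 00→c | 01→a | 01→a
Decoded message: ccacacaa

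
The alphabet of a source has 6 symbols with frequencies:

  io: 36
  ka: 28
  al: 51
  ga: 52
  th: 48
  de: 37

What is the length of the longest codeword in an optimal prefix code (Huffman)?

Merge the two lowest-weight nodes at each step:
combine ka(28), io(36) → 64
combine de(37), th(48) → 85
combine al(51), ga(52) → 103
combine 64, 85 → 149
combine 103, 149 → 252
Maximum depth reached is 3.

3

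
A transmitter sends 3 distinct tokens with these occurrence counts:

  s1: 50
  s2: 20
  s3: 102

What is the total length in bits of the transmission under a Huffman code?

242

Greedily combine the two least-frequent nodes:
s2(20) + s1(50) → 70
70 + s3(102) → 172
The encoded length is the sum of every internal node's weight: 70 + 172 = 242 bits.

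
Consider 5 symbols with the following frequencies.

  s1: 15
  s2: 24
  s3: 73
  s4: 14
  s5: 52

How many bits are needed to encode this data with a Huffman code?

Greedily combine the two least-frequent nodes:
combine s4(14), s1(15) → 29
combine s2(24), 29 → 53
combine s5(52), 53 → 105
combine s3(73), 105 → 178
Total encoded bits = sum of merged weights = 29 + 53 + 105 + 178 = 365.

365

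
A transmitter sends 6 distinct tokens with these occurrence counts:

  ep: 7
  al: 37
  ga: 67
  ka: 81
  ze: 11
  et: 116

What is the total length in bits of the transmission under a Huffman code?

Build the Huffman tree bottom-up:
ep(7) + ze(11) → 18
18 + al(37) → 55
55 + ga(67) → 122
ka(81) + et(116) → 197
122 + 197 → 319
Total encoded bits = sum of merged weights = 18 + 55 + 122 + 197 + 319 = 711.

711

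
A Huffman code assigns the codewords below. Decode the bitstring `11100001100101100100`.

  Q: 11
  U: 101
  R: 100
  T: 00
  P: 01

QRTQTURR

Read left to right; each codeword is recognised as soon as it completes (prefix code):
  11→Q | 100→R | 00→T | 11→Q | 00→T | 101→U | 100→R | 100→R
Decoded message: QRTQTURR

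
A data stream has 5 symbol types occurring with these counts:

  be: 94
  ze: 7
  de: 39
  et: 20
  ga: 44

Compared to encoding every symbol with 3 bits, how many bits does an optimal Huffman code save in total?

205

Fixed-length: 3 bits × 204 symbols = 612 bits.
Huffman merges:
merge ze(7) and et(20): 27
merge 27 and de(39): 66
merge ga(44) and 66: 110
merge be(94) and 110: 204
Huffman total = 27 + 66 + 110 + 204 = 407 bits.
Saving = 612 − 407 = 205 bits.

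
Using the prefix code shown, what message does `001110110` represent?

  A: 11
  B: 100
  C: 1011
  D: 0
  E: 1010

Read left to right; each codeword is recognised as soon as it completes (prefix code):
  0→D | 0→D | 11→A | 1011→C | 0→D
Decoded message: DDACD

DDACD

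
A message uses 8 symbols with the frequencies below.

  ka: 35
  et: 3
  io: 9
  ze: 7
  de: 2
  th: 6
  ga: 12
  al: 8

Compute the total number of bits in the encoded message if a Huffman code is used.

207

Merge the two smallest weights repeatedly:
merge de(2) and et(3): 5
merge 5 and th(6): 11
merge ze(7) and al(8): 15
merge io(9) and 11: 20
merge ga(12) and 15: 27
merge 20 and 27: 47
merge ka(35) and 47: 82
Total encoded bits = sum of merged weights = 5 + 11 + 15 + 20 + 27 + 47 + 82 = 207.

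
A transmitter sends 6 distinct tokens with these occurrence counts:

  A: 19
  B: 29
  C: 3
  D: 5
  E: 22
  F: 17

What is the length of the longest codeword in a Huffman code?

Merge the two lowest-weight nodes at each step:
merge C(3) and D(5): 8
merge 8 and F(17): 25
merge A(19) and E(22): 41
merge 25 and B(29): 54
merge 41 and 54: 95
The rarest symbols sit at the bottom; the longest codeword is 4 bits.

4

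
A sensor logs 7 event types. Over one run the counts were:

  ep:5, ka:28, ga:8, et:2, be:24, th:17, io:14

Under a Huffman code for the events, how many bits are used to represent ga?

4

Repeatedly merge the two smallest:
combine et(2), ep(5) → 7
combine 7, ga(8) → 15
combine io(14), 15 → 29
combine th(17), be(24) → 41
combine ka(28), 29 → 57
combine 41, 57 → 98
ga sits 4 levels below the root, so its codeword is 4 bits.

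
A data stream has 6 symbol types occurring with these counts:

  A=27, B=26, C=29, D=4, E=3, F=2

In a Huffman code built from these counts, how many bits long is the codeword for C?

2

Repeatedly merge the two smallest:
merge F(2) and E(3): 5
merge D(4) and 5: 9
merge 9 and B(26): 35
merge A(27) and C(29): 56
merge 35 and 56: 91
The subtree containing C is merged 2 times, so code length = 2.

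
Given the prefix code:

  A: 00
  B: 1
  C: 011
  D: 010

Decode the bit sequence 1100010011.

BBADC

Read left to right; each codeword is recognised as soon as it completes (prefix code):
  1→B | 1→B | 00→A | 010→D | 011→C
Decoded message: BBADC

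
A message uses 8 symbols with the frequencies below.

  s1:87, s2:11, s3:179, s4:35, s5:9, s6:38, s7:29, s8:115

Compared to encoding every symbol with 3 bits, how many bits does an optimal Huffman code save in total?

Fixed-length: 3 bits × 503 symbols = 1509 bits.
Huffman merges:
merge s5(9) and s2(11): 20
merge 20 and s7(29): 49
merge s4(35) and s6(38): 73
merge 49 and 73: 122
merge s1(87) and s8(115): 202
merge 122 and s3(179): 301
merge 202 and 301: 503
Huffman total = 20 + 49 + 73 + 122 + 202 + 301 + 503 = 1270 bits.
Saving = 1509 − 1270 = 239 bits.

239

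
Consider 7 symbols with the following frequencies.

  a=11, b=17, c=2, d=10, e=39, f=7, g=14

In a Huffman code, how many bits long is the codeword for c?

Repeatedly merge the two smallest:
c(2) + f(7) → 9
9 + d(10) → 19
a(11) + g(14) → 25
b(17) + 19 → 36
25 + 36 → 61
e(39) + 61 → 100
The subtree containing c is merged 5 times, so code length = 5.

5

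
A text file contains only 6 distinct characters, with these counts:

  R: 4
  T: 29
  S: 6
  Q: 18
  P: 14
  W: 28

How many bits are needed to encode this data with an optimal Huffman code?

232

Merge the two smallest weights repeatedly:
combine R(4), S(6) → 10
combine 10, P(14) → 24
combine Q(18), 24 → 42
combine W(28), T(29) → 57
combine 42, 57 → 99
The encoded length is the sum of every internal node's weight: 10 + 24 + 42 + 57 + 99 = 232 bits.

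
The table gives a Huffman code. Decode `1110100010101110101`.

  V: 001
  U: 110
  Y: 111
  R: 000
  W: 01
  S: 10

Read left to right; each codeword is recognised as soon as it completes (prefix code):
  111→Y | 01→W | 000→R | 10→S | 10→S | 111→Y | 01→W | 01→W
Decoded message: YWRSSYWW

YWRSSYWW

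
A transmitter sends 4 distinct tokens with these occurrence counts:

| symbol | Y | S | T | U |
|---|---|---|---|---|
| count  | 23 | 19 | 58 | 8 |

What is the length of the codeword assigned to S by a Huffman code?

3

Repeatedly merge the two smallest:
U(8) + S(19) → 27
Y(23) + 27 → 50
50 + T(58) → 108
S sits 3 levels below the root, so its codeword is 3 bits.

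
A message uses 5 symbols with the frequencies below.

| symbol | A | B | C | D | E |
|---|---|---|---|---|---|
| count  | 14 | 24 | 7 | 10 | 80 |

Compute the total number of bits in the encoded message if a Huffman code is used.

238

Merge the two smallest weights repeatedly:
C(7) + D(10) → 17
A(14) + 17 → 31
B(24) + 31 → 55
55 + E(80) → 135
The encoded length is the sum of every internal node's weight: 17 + 31 + 55 + 135 = 238 bits.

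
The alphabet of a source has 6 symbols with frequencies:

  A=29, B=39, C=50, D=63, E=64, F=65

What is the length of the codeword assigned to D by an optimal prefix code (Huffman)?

Repeatedly merge the two smallest:
A(29) + B(39) → 68
C(50) + D(63) → 113
E(64) + F(65) → 129
68 + 113 → 181
129 + 181 → 310
D sits 3 levels below the root, so its codeword is 3 bits.

3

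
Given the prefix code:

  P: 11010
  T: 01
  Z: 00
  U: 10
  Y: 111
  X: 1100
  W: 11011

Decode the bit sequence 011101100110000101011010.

Read left to right; each codeword is recognised as soon as it completes (prefix code):
  01→T | 11011→W | 00→Z | 1100→X | 00→Z | 10→U | 10→U | 11010→P
Decoded message: TWZXZUUP

TWZXZUUP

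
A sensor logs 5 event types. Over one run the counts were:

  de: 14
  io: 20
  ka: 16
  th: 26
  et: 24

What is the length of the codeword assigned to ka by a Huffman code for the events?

3

Huffman merges, smallest pair first:
merge de(14) and ka(16): 30
merge io(20) and et(24): 44
merge th(26) and 30: 56
merge 44 and 56: 100
The subtree containing ka is merged 3 times, so code length = 3.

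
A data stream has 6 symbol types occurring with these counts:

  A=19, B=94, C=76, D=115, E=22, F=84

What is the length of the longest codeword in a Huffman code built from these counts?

4

Merge the two lowest-weight nodes at each step:
A(19) + E(22) → 41
41 + C(76) → 117
F(84) + B(94) → 178
D(115) + 117 → 232
178 + 232 → 410
The first pair merged (A, E) ends up deepest, at depth 4.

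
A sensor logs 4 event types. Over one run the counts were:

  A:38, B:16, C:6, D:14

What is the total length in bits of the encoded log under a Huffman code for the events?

130

Greedily combine the two least-frequent nodes:
merge C(6) and D(14): 20
merge B(16) and 20: 36
merge 36 and A(38): 74
Total encoded bits = sum of merged weights = 20 + 36 + 74 = 130.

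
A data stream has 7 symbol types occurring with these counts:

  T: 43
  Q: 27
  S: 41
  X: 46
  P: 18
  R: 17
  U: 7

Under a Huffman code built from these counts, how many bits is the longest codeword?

4

Merge the two lowest-weight nodes at each step:
merge U(7) and R(17): 24
merge P(18) and 24: 42
merge Q(27) and S(41): 68
merge 42 and T(43): 85
merge X(46) and 68: 114
merge 85 and 114: 199
Maximum depth reached is 4.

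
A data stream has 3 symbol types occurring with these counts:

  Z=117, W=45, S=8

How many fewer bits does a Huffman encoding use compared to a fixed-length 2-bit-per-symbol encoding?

117

Fixed-length: 2 bits × 170 symbols = 340 bits.
Huffman merges:
merge S(8) and W(45): 53
merge 53 and Z(117): 170
Huffman total = 53 + 170 = 223 bits.
Saving = 340 − 223 = 117 bits.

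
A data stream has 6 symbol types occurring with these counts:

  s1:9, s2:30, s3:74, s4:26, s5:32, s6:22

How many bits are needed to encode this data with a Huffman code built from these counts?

462

Greedily combine the two least-frequent nodes:
s1(9) + s6(22) → 31
s4(26) + s2(30) → 56
31 + s5(32) → 63
56 + 63 → 119
s3(74) + 119 → 193
Each symbol's bit-cost is frequency × depth; summing gives 462 bits (equivalently 31 + 56 + 63 + 119 + 193).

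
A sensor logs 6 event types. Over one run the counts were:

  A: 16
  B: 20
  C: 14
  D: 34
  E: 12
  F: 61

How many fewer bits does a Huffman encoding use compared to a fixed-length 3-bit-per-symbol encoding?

Fixed-length: 3 bits × 157 symbols = 471 bits.
Huffman merges:
E(12) + C(14) → 26
A(16) + B(20) → 36
26 + D(34) → 60
36 + 60 → 96
F(61) + 96 → 157
Huffman total = 26 + 36 + 60 + 96 + 157 = 375 bits.
Saving = 471 − 375 = 96 bits.

96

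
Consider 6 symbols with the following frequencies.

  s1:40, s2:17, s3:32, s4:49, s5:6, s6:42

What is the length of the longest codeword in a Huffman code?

Merge the two lowest-weight nodes at each step:
merge s5(6) and s2(17): 23
merge 23 and s3(32): 55
merge s1(40) and s6(42): 82
merge s4(49) and 55: 104
merge 82 and 104: 186
Maximum depth reached is 4.

4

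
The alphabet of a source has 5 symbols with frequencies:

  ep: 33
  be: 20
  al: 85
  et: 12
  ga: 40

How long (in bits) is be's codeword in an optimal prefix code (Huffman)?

4

Build the tree from the bottom:
combine et(12), be(20) → 32
combine 32, ep(33) → 65
combine ga(40), 65 → 105
combine al(85), 105 → 190
be sits 4 levels below the root, so its codeword is 4 bits.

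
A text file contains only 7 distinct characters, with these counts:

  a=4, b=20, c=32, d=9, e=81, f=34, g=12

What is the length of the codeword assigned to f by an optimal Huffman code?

3

Repeatedly merge the two smallest:
a(4) + d(9) → 13
g(12) + 13 → 25
b(20) + 25 → 45
c(32) + f(34) → 66
45 + 66 → 111
e(81) + 111 → 192
The subtree containing f is merged 3 times, so code length = 3.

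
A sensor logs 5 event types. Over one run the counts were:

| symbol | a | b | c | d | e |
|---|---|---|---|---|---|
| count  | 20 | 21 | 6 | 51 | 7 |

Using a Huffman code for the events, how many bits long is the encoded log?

Greedily combine the two least-frequent nodes:
merge c(6) and e(7): 13
merge 13 and a(20): 33
merge b(21) and 33: 54
merge d(51) and 54: 105
The encoded length is the sum of every internal node's weight: 13 + 33 + 54 + 105 = 205 bits.

205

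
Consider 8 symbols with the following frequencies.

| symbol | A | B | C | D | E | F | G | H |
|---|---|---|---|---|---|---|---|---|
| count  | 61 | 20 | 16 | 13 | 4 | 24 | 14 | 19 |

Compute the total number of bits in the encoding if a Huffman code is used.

Build the Huffman tree bottom-up:
combine E(4), D(13) → 17
combine G(14), C(16) → 30
combine 17, H(19) → 36
combine B(20), F(24) → 44
combine 30, 36 → 66
combine 44, A(61) → 105
combine 66, 105 → 171
Total encoded bits = sum of merged weights = 17 + 30 + 36 + 44 + 66 + 105 + 171 = 469.

469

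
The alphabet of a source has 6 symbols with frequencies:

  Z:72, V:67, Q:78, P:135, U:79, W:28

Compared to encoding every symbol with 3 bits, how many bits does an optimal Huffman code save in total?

Fixed-length: 3 bits × 459 symbols = 1377 bits.
Huffman merges:
W(28) + V(67) → 95
Z(72) + Q(78) → 150
U(79) + 95 → 174
P(135) + 150 → 285
174 + 285 → 459
Huffman total = 95 + 150 + 174 + 285 + 459 = 1163 bits.
Saving = 1377 − 1163 = 214 bits.

214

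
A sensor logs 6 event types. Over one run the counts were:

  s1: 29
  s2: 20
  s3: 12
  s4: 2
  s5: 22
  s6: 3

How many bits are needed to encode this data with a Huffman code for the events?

Greedily combine the two least-frequent nodes:
s4(2) + s6(3) → 5
5 + s3(12) → 17
17 + s2(20) → 37
s5(22) + s1(29) → 51
37 + 51 → 88
Total encoded bits = sum of merged weights = 5 + 17 + 37 + 51 + 88 = 198.

198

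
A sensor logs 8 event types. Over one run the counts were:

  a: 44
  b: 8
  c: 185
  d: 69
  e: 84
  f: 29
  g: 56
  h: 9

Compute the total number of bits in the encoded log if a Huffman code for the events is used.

Merge the two smallest weights repeatedly:
b(8) + h(9) → 17
17 + f(29) → 46
a(44) + 46 → 90
g(56) + d(69) → 125
e(84) + 90 → 174
125 + 174 → 299
c(185) + 299 → 484
Each symbol's bit-cost is frequency × depth; summing gives 1235 bits (equivalently 17 + 46 + 90 + 125 + 174 + 299 + 484).

1235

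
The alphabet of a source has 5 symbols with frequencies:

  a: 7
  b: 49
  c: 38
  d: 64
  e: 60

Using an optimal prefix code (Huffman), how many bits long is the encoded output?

481

Merge the two smallest weights repeatedly:
a(7) + c(38) → 45
45 + b(49) → 94
e(60) + d(64) → 124
94 + 124 → 218
Total encoded bits = sum of merged weights = 45 + 94 + 124 + 218 = 481.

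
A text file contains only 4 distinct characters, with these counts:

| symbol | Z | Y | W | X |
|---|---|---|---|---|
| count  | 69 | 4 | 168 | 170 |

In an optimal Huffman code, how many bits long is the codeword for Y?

3

Build the tree from the bottom:
Y(4) + Z(69) → 73
73 + W(168) → 241
X(170) + 241 → 411
The subtree containing Y is merged 3 times, so code length = 3.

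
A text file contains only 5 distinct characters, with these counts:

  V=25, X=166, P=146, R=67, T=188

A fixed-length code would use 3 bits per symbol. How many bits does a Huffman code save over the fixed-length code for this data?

500

Fixed-length: 3 bits × 592 symbols = 1776 bits.
Huffman merges:
merge V(25) and R(67): 92
merge 92 and P(146): 238
merge X(166) and T(188): 354
merge 238 and 354: 592
Huffman total = 92 + 238 + 354 + 592 = 1276 bits.
Saving = 1776 − 1276 = 500 bits.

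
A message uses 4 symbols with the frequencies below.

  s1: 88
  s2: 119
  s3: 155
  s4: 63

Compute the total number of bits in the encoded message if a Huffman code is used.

Build the Huffman tree bottom-up:
combine s4(63), s1(88) → 151
combine s2(119), 151 → 270
combine s3(155), 270 → 425
Total encoded bits = sum of merged weights = 151 + 270 + 425 = 846.

846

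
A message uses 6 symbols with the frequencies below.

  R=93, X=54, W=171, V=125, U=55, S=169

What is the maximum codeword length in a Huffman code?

4

Merge the two lowest-weight nodes at each step:
combine X(54), U(55) → 109
combine R(93), 109 → 202
combine V(125), S(169) → 294
combine W(171), 202 → 373
combine 294, 373 → 667
The rarest symbols sit at the bottom; the longest codeword is 4 bits.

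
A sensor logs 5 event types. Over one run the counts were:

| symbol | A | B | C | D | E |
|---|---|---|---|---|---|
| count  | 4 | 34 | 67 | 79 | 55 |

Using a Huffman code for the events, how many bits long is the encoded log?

Merge the two smallest weights repeatedly:
combine A(4), B(34) → 38
combine 38, E(55) → 93
combine C(67), D(79) → 146
combine 93, 146 → 239
The encoded length is the sum of every internal node's weight: 38 + 93 + 146 + 239 = 516 bits.

516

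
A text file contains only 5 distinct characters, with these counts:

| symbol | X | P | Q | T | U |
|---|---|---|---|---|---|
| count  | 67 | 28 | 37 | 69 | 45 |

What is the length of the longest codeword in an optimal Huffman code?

3

Merge the two lowest-weight nodes at each step:
P(28) + Q(37) → 65
U(45) + 65 → 110
X(67) + T(69) → 136
110 + 136 → 246
Maximum depth reached is 3.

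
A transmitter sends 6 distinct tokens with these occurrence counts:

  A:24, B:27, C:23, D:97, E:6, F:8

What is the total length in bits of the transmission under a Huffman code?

375

Greedily combine the two least-frequent nodes:
combine E(6), F(8) → 14
combine 14, C(23) → 37
combine A(24), B(27) → 51
combine 37, 51 → 88
combine 88, D(97) → 185
The encoded length is the sum of every internal node's weight: 14 + 37 + 51 + 88 + 185 = 375 bits.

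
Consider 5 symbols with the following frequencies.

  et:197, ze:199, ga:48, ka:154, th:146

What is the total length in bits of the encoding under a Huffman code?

Greedily combine the two least-frequent nodes:
combine ga(48), th(146) → 194
combine ka(154), 194 → 348
combine et(197), ze(199) → 396
combine 348, 396 → 744
Total encoded bits = sum of merged weights = 194 + 348 + 396 + 744 = 1682.

1682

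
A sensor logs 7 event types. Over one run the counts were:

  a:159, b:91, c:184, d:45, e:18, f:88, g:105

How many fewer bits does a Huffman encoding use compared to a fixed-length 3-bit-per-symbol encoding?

Fixed-length: 3 bits × 690 symbols = 2070 bits.
Huffman merges:
e(18) + d(45) → 63
63 + f(88) → 151
b(91) + g(105) → 196
151 + a(159) → 310
c(184) + 196 → 380
310 + 380 → 690
Huffman total = 63 + 151 + 196 + 310 + 380 + 690 = 1790 bits.
Saving = 2070 − 1790 = 280 bits.

280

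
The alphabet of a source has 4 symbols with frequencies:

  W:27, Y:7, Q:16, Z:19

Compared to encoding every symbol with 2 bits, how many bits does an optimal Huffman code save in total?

Fixed-length: 2 bits × 69 symbols = 138 bits.
Huffman merges:
Y(7) + Q(16) → 23
Z(19) + 23 → 42
W(27) + 42 → 69
Huffman total = 23 + 42 + 69 = 134 bits.
Saving = 138 − 134 = 4 bits.

4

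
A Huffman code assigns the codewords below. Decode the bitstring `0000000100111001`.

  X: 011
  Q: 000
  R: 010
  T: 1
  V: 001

Read left to right; each codeword is recognised as soon as it completes (prefix code):
  000→Q | 000→Q | 010→R | 011→X | 1→T | 001→V
Decoded message: QQRXTV

QQRXTV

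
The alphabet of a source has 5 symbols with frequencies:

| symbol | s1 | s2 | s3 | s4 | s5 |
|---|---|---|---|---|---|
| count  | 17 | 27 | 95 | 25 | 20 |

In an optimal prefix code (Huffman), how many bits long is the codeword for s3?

Huffman merges, smallest pair first:
merge s1(17) and s5(20): 37
merge s4(25) and s2(27): 52
merge 37 and 52: 89
merge 89 and s3(95): 184
s3 is merged only at the final step, so code length = 1.

1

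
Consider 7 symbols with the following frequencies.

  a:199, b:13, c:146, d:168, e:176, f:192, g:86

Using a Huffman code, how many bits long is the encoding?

2648

Greedily combine the two least-frequent nodes:
combine b(13), g(86) → 99
combine 99, c(146) → 245
combine d(168), e(176) → 344
combine f(192), a(199) → 391
combine 245, 344 → 589
combine 391, 589 → 980
The encoded length is the sum of every internal node's weight: 99 + 245 + 344 + 391 + 589 + 980 = 2648 bits.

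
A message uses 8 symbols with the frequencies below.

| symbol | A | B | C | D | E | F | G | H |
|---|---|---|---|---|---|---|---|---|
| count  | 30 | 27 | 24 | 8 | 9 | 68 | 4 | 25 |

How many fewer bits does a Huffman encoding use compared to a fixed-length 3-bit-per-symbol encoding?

Fixed-length: 3 bits × 195 symbols = 585 bits.
Huffman merges:
combine G(4), D(8) → 12
combine E(9), 12 → 21
combine 21, C(24) → 45
combine H(25), B(27) → 52
combine A(30), 45 → 75
combine 52, F(68) → 120
combine 75, 120 → 195
Huffman total = 12 + 21 + 45 + 52 + 75 + 120 + 195 = 520 bits.
Saving = 585 − 520 = 65 bits.

65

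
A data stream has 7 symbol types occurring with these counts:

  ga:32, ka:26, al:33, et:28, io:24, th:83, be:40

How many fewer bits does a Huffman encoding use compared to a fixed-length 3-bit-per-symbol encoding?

83

Fixed-length: 3 bits × 266 symbols = 798 bits.
Huffman merges:
merge io(24) and ka(26): 50
merge et(28) and ga(32): 60
merge al(33) and be(40): 73
merge 50 and 60: 110
merge 73 and th(83): 156
merge 110 and 156: 266
Huffman total = 50 + 60 + 73 + 110 + 156 + 266 = 715 bits.
Saving = 798 − 715 = 83 bits.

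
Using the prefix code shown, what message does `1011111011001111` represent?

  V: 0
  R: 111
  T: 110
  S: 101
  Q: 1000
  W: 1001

SRSWR

Read left to right; each codeword is recognised as soon as it completes (prefix code):
  101→S | 111→R | 101→S | 1001→W | 111→R
Decoded message: SRSWR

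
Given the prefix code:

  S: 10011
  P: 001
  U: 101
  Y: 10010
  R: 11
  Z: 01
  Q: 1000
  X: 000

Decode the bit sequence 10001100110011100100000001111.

QRPSYXXRR

Read left to right; each codeword is recognised as soon as it completes (prefix code):
  1000→Q | 11→R | 001→P | 10011→S | 10010→Y | 000→X | 000→X | 11→R | 11→R
Decoded message: QRPSYXXRR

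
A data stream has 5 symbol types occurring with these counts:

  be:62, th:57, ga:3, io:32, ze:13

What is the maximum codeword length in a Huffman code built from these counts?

Merge the two lowest-weight nodes at each step:
merge ga(3) and ze(13): 16
merge 16 and io(32): 48
merge 48 and th(57): 105
merge be(62) and 105: 167
The first pair merged (ga, ze) ends up deepest, at depth 4.

4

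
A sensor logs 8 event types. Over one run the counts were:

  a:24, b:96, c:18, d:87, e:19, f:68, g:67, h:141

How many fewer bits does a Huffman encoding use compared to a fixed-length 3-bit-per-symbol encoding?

139

Fixed-length: 3 bits × 520 symbols = 1560 bits.
Huffman merges:
c(18) + e(19) → 37
a(24) + 37 → 61
61 + g(67) → 128
f(68) + d(87) → 155
b(96) + 128 → 224
h(141) + 155 → 296
224 + 296 → 520
Huffman total = 37 + 61 + 128 + 155 + 224 + 296 + 520 = 1421 bits.
Saving = 1560 − 1421 = 139 bits.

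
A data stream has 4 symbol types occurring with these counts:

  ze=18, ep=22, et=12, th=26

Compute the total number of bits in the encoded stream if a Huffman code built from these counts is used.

Greedily combine the two least-frequent nodes:
merge et(12) and ze(18): 30
merge ep(22) and th(26): 48
merge 30 and 48: 78
Each symbol's bit-cost is frequency × depth; summing gives 156 bits (equivalently 30 + 48 + 78).

156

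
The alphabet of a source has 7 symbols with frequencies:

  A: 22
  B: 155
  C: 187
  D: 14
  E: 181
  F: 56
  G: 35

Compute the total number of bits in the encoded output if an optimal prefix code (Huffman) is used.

Merge the two smallest weights repeatedly:
merge D(14) and A(22): 36
merge G(35) and 36: 71
merge F(56) and 71: 127
merge 127 and B(155): 282
merge E(181) and C(187): 368
merge 282 and 368: 650
The encoded length is the sum of every internal node's weight: 36 + 71 + 127 + 282 + 368 + 650 = 1534 bits.

1534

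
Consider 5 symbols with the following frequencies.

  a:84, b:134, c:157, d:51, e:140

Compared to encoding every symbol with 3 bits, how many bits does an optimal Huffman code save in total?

431

Fixed-length: 3 bits × 566 symbols = 1698 bits.
Huffman merges:
combine d(51), a(84) → 135
combine b(134), 135 → 269
combine e(140), c(157) → 297
combine 269, 297 → 566
Huffman total = 135 + 269 + 297 + 566 = 1267 bits.
Saving = 1698 − 1267 = 431 bits.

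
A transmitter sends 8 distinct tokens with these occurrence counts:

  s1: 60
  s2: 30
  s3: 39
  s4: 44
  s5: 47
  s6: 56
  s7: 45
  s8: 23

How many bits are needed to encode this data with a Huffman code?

Greedily combine the two least-frequent nodes:
combine s8(23), s2(30) → 53
combine s3(39), s4(44) → 83
combine s7(45), s5(47) → 92
combine 53, s6(56) → 109
combine s1(60), 83 → 143
combine 92, 109 → 201
combine 143, 201 → 344
Each symbol's bit-cost is frequency × depth; summing gives 1025 bits (equivalently 53 + 83 + 92 + 109 + 143 + 201 + 344).

1025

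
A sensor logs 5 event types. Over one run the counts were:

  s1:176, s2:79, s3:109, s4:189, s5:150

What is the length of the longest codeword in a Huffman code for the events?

3

Merge the two lowest-weight nodes at each step:
merge s2(79) and s3(109): 188
merge s5(150) and s1(176): 326
merge 188 and s4(189): 377
merge 326 and 377: 703
The rarest symbols sit at the bottom; the longest codeword is 3 bits.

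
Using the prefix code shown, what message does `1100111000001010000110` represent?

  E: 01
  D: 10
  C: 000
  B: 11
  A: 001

BABCAECED

Read left to right; each codeword is recognised as soon as it completes (prefix code):
  11→B | 001→A | 11→B | 000→C | 001→A | 01→E | 000→C | 01→E | 10→D
Decoded message: BABCAECED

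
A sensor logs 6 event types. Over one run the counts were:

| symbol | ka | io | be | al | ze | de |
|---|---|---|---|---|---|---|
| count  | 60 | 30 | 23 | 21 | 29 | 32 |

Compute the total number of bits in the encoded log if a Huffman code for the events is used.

493

Greedily combine the two least-frequent nodes:
al(21) + be(23) → 44
ze(29) + io(30) → 59
de(32) + 44 → 76
59 + ka(60) → 119
76 + 119 → 195
The encoded length is the sum of every internal node's weight: 44 + 59 + 76 + 119 + 195 = 493 bits.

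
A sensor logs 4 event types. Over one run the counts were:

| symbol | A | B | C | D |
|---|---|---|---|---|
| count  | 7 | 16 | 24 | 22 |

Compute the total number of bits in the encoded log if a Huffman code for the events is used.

137

Greedily combine the two least-frequent nodes:
combine A(7), B(16) → 23
combine D(22), 23 → 45
combine C(24), 45 → 69
The encoded length is the sum of every internal node's weight: 23 + 45 + 69 = 137 bits.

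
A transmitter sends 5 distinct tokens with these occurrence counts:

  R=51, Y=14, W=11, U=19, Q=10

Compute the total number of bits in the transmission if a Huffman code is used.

Greedily combine the two least-frequent nodes:
Q(10) + W(11) → 21
Y(14) + U(19) → 33
21 + 33 → 54
R(51) + 54 → 105
Total encoded bits = sum of merged weights = 21 + 33 + 54 + 105 = 213.

213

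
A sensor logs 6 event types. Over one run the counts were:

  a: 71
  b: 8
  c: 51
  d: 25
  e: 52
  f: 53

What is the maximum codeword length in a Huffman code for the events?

Merge the two lowest-weight nodes at each step:
b(8) + d(25) → 33
33 + c(51) → 84
e(52) + f(53) → 105
a(71) + 84 → 155
105 + 155 → 260
The first pair merged (b, d) ends up deepest, at depth 4.

4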